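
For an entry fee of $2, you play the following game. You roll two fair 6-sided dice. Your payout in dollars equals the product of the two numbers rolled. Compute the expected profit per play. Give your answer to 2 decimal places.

Distribution of the product of the two numbers rolled: 1 w.p. 1/36, 2 w.p. 1/18, 3 w.p. 1/18, 4 w.p. 1/12, 5 w.p. 1/18, 6 w.p. 1/9, …
E[payout] = (1/36)·1 + (1/18)·2 + (1/18)·3 + (1/12)·4 + (1/18)·5 + (1/9)·6 + (1/18)·8 + (1/36)·9 + (1/18)·10 + (1/9)·12 + (1/18)·15 + (1/36)·16 + (1/18)·18 + (1/18)·20 + (1/18)·24 + (1/36)·25 + (1/18)·30 + (1/36)·36 = 49/4
Expected profit = 49/4 − 2 = 41/4 ≈ $10.25

$10.25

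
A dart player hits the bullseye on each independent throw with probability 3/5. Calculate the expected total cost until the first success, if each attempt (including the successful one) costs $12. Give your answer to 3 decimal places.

E[#attempts] = 1/p = 5/3; E[cost] = 12·5/3 = 20.
≈ 20.000

$20.000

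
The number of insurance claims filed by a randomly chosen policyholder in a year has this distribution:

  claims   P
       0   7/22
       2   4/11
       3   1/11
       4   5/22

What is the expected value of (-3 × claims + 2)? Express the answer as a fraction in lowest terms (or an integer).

E[-3x+2] = (7/22)·2 + (4/11)·(-4) + (1/11)·(-7) + (5/22)·(-10)
     = -41/11

-41/11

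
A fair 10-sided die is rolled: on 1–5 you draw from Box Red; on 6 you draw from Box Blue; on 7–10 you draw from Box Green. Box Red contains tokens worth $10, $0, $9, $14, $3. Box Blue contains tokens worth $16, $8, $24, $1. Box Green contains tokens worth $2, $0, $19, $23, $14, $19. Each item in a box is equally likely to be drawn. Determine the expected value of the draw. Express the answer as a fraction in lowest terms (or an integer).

E[X | Box Red] = (10 + 0 + 9 + 14 + 3)/5 = 36/5
E[X | Box Blue] = (16 + 8 + 24 + 1)/4 = 49/4
E[X | Box Green] = (2 + 0 + 19 + 23 + 14 + 19)/6 = 77/6
E[X] = (1/2)·36/5 + (1/10)·49/4 + (2/5)·77/6 = 239/24

239/24 dollars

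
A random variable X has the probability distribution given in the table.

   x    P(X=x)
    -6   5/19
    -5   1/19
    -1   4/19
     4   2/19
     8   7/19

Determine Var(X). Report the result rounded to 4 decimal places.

E[X] = (5/19)·(-6) + (1/19)·(-5) + (4/19)·(-1) + (2/19)·4 + (7/19)·8 = 25/19
E[X²] = (5/19)·36 + (1/19)·25 + (4/19)·1 + (2/19)·16 + (7/19)·64 = 689/19
Var(X) = 689/19 − (25/19)² = 12466/361 ≈ 34.5319

34.5319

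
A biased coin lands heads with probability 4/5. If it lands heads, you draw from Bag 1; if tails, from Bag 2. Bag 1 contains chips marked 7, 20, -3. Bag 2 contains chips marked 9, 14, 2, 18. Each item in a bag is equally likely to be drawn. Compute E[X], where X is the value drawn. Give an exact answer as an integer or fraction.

E[X | Bag 1] = (7 + 20 − 3)/3 = 8
E[X | Bag 2] = (9 + 14 + 2 + 18)/4 = 43/4
E[X] = (4/5)·8 + (1/5)·43/4 = 171/20

171/20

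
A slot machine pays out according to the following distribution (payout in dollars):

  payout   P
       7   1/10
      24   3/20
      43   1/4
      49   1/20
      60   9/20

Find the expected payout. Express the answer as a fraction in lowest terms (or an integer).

E[X] = (1/10)·7 + (3/20)·24 + (1/4)·43 + (1/20)·49 + (9/20)·60
     = 89/2

89/2 dollars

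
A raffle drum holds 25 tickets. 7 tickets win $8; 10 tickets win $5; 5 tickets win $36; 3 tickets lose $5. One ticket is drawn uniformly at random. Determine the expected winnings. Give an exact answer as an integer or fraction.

271/25 dollars

E[payout] = (7/25)·8 + (10/25)·5 + (5/25)·36 + (3/25)·(-5) = 271/25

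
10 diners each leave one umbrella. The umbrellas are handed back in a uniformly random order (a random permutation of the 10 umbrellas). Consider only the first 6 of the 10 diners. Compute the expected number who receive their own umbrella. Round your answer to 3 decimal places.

Let Xᵢ = 1 if person i gets their own umbrella. For each i, P(Xᵢ=1) = 1/10.
By linearity of expectation, E[X₁+…+X_6] = 6·(1/10) = 3/5.
≈ 0.600

0.600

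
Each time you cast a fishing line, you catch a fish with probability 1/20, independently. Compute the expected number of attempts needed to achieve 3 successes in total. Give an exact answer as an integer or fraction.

By linearity (sum of 3 independent geometric waits), E[trials] = 3/p = 3/(1/20) = 60.

60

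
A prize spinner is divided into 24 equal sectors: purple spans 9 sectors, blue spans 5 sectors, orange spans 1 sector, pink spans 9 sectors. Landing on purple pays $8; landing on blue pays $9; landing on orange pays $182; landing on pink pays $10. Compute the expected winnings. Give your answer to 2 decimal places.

$16.21

E[payout] = (9/24)·8 + (5/24)·9 + (1/24)·182 + (9/24)·10 = 389/24
≈ $16.21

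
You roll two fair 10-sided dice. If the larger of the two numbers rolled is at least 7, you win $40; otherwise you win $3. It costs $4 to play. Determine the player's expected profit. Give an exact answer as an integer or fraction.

E[payout] = (9/25)·3 + (16/25)·40 = 667/25
Expected profit = 667/25 − 4 = 567/25

567/25 dollars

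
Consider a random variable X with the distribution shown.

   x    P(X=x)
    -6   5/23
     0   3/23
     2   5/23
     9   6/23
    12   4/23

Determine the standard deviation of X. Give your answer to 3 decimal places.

E[X] = 82/23, E[X²] = 1262/23
Var(X) = E[X²] − (E[X])² = 1262/23 − 6724/529 = 22302/529
SD(X) = √(22302/529) ≈ 6.493

6.493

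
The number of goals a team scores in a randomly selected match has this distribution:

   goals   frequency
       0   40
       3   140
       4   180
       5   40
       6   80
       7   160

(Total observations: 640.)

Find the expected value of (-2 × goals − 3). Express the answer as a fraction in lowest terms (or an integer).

-195/16

Total = 640, so P(goals=0) = 40/640, etc.
E[-2x-3] = (1/16)·(-3) + (7/32)·(-9) + (9/32)·(-11) + (1/16)·(-13) + (1/8)·(-15) + (1/4)·(-17)
     = -195/16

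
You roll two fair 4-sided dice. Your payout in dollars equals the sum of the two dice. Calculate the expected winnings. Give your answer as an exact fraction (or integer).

$5

Distribution of the sum of the two dice: 2 w.p. 1/16, 3 w.p. 1/8, 4 w.p. 3/16, 5 w.p. 1/4, 6 w.p. 3/16, 7 w.p. 1/8, …
E[payout] = (1/16)·2 + (1/8)·3 + (3/16)·4 + (1/4)·5 + (3/16)·6 + (1/8)·7 + (1/16)·8 = 5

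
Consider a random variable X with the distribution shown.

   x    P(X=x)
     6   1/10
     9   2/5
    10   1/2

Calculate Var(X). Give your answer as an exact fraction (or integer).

34/25

E[X] = (1/10)·6 + (2/5)·9 + (1/2)·10 = 46/5
E[X²] = (1/10)·36 + (2/5)·81 + (1/2)·100 = 86
Var(X) = 86 − (46/5)² = 34/25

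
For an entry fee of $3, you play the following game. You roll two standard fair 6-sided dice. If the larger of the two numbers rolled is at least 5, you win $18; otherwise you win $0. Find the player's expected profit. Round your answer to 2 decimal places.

E[payout] = (4/9)·0 + (5/9)·18 = 10
Expected profit = 10 − 3 = 7 ≈ $7.00

$7.00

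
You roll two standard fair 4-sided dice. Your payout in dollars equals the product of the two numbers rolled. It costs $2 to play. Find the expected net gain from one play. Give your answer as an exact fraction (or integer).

17/4 dollars

Distribution of the product of the two numbers rolled: 1 w.p. 1/16, 2 w.p. 1/8, 3 w.p. 1/8, 4 w.p. 3/16, 6 w.p. 1/8, 8 w.p. 1/8, …
E[payout] = (1/16)·1 + (1/8)·2 + (1/8)·3 + (3/16)·4 + (1/8)·6 + (1/8)·8 + (1/16)·9 + (1/8)·12 + (1/16)·16 = 25/4
Expected profit = 25/4 − 2 = 17/4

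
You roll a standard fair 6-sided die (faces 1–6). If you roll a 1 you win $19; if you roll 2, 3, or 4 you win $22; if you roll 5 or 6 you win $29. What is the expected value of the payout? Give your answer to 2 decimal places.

E[payout] = (1/6)·19 + (1/2)·22 + (1/3)·29 = 143/6
≈ $23.83

$23.83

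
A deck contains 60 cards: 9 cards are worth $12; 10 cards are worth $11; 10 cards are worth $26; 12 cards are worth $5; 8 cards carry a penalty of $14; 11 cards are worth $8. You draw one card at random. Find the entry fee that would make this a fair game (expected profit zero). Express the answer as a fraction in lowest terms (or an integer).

257/30 dollars

E[payout] = (9/60)·12 + (10/60)·11 + (10/60)·26 + (12/60)·5 + (8/60)·(-14) + (11/60)·8 = 257/30
Fair fee = E[payout] = 257/30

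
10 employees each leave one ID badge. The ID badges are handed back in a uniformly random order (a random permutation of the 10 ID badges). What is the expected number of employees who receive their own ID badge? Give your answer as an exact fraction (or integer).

1

Let Xᵢ = 1 if person i gets their own ID badge. For each i, P(Xᵢ=1) = 1/10.
By linearity of expectation, E[X₁+…+X_10] = 10·(1/10) = 1.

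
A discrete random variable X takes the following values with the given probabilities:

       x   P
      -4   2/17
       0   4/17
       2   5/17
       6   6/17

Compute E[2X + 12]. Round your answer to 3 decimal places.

E[2x+12] = (2/17)·4 + (4/17)·12 + (5/17)·16 + (6/17)·24
     = 280/17 ≈ 16.471

16.471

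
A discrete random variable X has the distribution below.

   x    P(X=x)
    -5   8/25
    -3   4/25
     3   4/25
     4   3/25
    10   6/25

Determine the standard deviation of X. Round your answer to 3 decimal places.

E[X] = 32/25, E[X²] = 184/5
Var(X) = E[X²] − (E[X])² = 184/5 − 1024/625 = 21976/625
SD(X) = √(21976/625) ≈ 5.930

5.930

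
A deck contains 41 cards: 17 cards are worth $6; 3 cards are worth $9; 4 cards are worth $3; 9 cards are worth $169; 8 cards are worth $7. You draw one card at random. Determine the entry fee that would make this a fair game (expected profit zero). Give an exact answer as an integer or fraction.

E[payout] = (17/41)·6 + (3/41)·9 + (4/41)·3 + (9/41)·169 + (8/41)·7 = 1718/41
Fair fee = E[payout] = 1718/41

1718/41 dollars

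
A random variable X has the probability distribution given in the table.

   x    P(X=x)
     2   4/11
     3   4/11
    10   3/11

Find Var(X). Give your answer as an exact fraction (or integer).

E[X] = (4/11)·2 + (4/11)·3 + (3/11)·10 = 50/11
E[X²] = (4/11)·4 + (4/11)·9 + (3/11)·100 = 32
Var(X) = 32 − (50/11)² = 1372/121

1372/121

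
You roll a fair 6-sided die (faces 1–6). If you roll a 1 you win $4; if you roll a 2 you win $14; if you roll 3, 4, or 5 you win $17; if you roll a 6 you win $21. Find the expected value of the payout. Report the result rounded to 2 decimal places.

$15.00

E[payout] = (1/6)·4 + (1/6)·14 + (1/2)·17 + (1/6)·21 = 15
≈ $15.00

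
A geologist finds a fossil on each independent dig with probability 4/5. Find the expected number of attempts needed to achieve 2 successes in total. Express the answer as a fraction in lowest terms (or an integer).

By linearity (sum of 2 independent geometric waits), E[trials] = 2/p = 2/(4/5) = 5/2.

5/2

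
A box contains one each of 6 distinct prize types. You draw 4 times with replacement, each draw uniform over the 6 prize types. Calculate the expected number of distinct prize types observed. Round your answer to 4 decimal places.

3.1065

Let Xⱼ=1 if type j appears at least once. P(Xⱼ=1) = 1 − ((6−1)/6)^4 = 671/1296.
E[#distinct] = 6·671/1296 = 671/216.
≈ 3.1065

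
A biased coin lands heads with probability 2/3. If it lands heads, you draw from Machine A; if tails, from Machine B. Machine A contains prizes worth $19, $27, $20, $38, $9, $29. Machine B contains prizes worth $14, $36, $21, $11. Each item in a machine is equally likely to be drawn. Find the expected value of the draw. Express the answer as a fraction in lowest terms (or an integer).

407/18 dollars

E[X | Machine A] = (19 + 27 + 20 + 38 + 9 + 29)/6 = 71/3
E[X | Machine B] = (14 + 36 + 21 + 11)/4 = 41/2
E[X] = (2/3)·71/3 + (1/3)·41/2 = 407/18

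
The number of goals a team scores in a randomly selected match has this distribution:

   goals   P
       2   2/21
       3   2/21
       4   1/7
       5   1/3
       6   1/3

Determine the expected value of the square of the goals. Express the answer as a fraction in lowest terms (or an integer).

E[X²] = (2/21)·4 + (2/21)·9 + (1/7)·16 + (1/3)·25 + (1/3)·36
     = 167/7

167/7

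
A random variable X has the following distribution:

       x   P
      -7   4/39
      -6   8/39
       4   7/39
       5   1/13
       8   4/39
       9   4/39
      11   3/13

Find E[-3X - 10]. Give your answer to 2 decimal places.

E[-3x-10] = (4/39)·11 + (8/39)·8 + (7/39)·(-22) + (1/13)·(-25) + (4/39)·(-34) + (4/39)·(-37) + (3/13)·(-43)
     = -264/13 ≈ -20.31

-20.31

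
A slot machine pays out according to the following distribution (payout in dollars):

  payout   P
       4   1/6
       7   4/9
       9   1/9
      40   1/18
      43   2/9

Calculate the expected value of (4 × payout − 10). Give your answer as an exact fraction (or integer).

E[4x-10] = (1/6)·6 + (4/9)·18 + (1/9)·26 + (1/18)·150 + (2/9)·162
     = 506/9

506/9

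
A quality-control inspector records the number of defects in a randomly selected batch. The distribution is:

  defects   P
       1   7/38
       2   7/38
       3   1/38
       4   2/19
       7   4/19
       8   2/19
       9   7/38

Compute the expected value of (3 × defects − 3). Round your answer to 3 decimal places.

12.079

E[3x-3] = (7/38)·0 + (7/38)·3 + (1/38)·6 + (2/19)·9 + (4/19)·18 + (2/19)·21 + (7/38)·24
     = 459/38 ≈ 12.079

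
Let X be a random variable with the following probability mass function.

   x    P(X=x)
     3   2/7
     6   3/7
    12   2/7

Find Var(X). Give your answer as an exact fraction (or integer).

594/49

E[X] = (2/7)·3 + (3/7)·6 + (2/7)·12 = 48/7
E[X²] = (2/7)·9 + (3/7)·36 + (2/7)·144 = 414/7
Var(X) = 414/7 − (48/7)² = 594/49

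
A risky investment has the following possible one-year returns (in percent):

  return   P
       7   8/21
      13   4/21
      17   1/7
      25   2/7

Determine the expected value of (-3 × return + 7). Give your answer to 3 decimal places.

E[-3x+7] = (8/21)·(-14) + (4/21)·(-32) + (1/7)·(-44) + (2/7)·(-68)
     = -260/7 ≈ -37.143

-37.143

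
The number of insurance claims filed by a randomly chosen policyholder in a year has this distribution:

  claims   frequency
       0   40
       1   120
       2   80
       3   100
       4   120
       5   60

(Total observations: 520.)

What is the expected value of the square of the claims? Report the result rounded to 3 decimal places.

Total = 520, so P(claims=0) = 40/520, etc.
E[X²] = (1/13)·0 + (3/13)·1 + (2/13)·4 + (5/26)·9 + (3/13)·16 + (3/26)·25
     = 119/13 ≈ 9.154

9.154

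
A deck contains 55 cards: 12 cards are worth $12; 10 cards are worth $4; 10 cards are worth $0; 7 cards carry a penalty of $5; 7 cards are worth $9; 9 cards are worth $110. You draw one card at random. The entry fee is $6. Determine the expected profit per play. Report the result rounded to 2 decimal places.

E[payout] = (12/55)·12 + (10/55)·4 + (10/55)·0 + (7/55)·(-5) + (7/55)·9 + (9/55)·110 = 1202/55
Expected profit = 1202/55 − 6 = 872/55 ≈ $15.85

$15.85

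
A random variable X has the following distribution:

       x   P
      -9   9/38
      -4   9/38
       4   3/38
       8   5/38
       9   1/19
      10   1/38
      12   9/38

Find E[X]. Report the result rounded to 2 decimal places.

1.87

E[X] = (9/38)·(-9) + (9/38)·(-4) + (3/38)·4 + (5/38)·8 + (1/19)·9 + (1/38)·10 + (9/38)·12
     = 71/38 ≈ 1.87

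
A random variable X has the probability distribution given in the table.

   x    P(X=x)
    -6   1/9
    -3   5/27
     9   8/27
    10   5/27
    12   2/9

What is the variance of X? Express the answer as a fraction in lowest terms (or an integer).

E[X] = (1/9)·(-6) + (5/27)·(-3) + (8/27)·9 + (5/27)·10 + (2/9)·12 = 161/27
E[X²] = (1/9)·36 + (5/27)·9 + (8/27)·81 + (5/27)·100 + (2/9)·144 = 2165/27
Var(X) = 2165/27 − (161/27)² = 32534/729

32534/729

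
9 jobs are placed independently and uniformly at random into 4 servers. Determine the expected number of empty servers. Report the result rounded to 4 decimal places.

0.3003

Let Xⱼ=1 if server j is empty. P(Xⱼ=1) = ((4-1)/4)^9 = 19683/262144.
By linearity, E[#empty] = 4·19683/262144 = 19683/65536.
≈ 0.3003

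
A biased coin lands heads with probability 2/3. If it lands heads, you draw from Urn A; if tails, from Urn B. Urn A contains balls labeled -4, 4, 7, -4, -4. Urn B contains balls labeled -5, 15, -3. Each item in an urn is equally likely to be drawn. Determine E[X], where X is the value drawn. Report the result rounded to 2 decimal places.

0.64

E[X | Urn A] = (-4 + 4 + 7 − 4 − 4)/5 = -1/5
E[X | Urn B] = (-5 + 15 − 3)/3 = 7/3
E[X] = (2/3)·(-1/5) + (1/3)·7/3 = 29/45 ≈ 0.64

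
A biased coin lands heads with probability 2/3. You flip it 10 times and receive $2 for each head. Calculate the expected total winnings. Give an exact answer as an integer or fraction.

E[#heads] = 10·2/3 = 20/3 (linearity over flips).
E[winnings] = 2·20/3 = 40/3.

40/3 dollars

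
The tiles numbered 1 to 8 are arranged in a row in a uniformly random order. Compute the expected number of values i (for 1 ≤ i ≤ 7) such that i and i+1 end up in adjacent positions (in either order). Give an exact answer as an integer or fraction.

7/4

For each i ∈ {1,…,7}, let Xᵢ = 1 if i and i+1 are adjacent. P(Xᵢ=1) = 2·(8−1)!/8! = 2/8.
By linearity, E[ΣXᵢ] = (7)·(2/8) = 7/4.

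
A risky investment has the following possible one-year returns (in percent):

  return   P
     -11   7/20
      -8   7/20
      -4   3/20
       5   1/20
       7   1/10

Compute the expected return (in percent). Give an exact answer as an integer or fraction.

E[X] = (7/20)·(-11) + (7/20)·(-8) + (3/20)·(-4) + (1/20)·5 + (1/10)·7
     = -63/10

-63/10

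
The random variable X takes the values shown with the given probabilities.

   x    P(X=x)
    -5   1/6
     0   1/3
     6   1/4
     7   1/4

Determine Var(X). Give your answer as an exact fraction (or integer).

E[X] = (1/6)·(-5) + (1/3)·0 + (1/4)·6 + (1/4)·7 = 29/12
E[X²] = (1/6)·25 + (1/3)·0 + (1/4)·36 + (1/4)·49 = 305/12
Var(X) = 305/12 − (29/12)² = 2819/144

2819/144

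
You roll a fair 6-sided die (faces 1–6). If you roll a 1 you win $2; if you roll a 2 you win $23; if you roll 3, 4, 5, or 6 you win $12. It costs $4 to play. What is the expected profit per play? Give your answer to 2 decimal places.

E[payout] = (1/6)·2 + (2/3)·12 + (1/6)·23 = 73/6
Expected profit = 73/6 − 4 = 49/6 ≈ $8.17

$8.17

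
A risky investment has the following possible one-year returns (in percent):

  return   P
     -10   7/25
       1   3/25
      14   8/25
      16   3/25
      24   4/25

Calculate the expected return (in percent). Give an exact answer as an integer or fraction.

E[X] = (7/25)·(-10) + (3/25)·1 + (8/25)·14 + (3/25)·16 + (4/25)·24
     = 189/25

189/25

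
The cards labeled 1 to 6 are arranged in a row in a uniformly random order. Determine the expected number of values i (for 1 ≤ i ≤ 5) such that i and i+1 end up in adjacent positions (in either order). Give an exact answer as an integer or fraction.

5/3

For each i ∈ {1,…,5}, let Xᵢ = 1 if i and i+1 are adjacent. P(Xᵢ=1) = 2·(6−1)!/6! = 2/6.
By linearity, E[ΣXᵢ] = (5)·(2/6) = 5/3.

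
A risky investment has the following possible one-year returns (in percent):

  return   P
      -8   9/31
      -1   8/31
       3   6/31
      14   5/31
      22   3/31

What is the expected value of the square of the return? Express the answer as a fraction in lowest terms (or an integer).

E[X²] = (9/31)·64 + (8/31)·1 + (6/31)·9 + (5/31)·196 + (3/31)·484
     = 3070/31

3070/31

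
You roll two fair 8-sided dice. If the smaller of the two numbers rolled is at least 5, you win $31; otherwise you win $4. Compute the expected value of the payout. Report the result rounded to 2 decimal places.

$10.75

E[payout] = (3/4)·4 + (1/4)·31 = 43/4
≈ $10.75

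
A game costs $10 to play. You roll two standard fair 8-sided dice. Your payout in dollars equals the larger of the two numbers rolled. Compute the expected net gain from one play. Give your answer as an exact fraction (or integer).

Distribution of the larger of the two numbers rolled: 1 w.p. 1/64, 2 w.p. 3/64, 3 w.p. 5/64, 4 w.p. 7/64, 5 w.p. 9/64, 6 w.p. 11/64, …
E[payout] = (1/64)·1 + (3/64)·2 + (5/64)·3 + (7/64)·4 + (9/64)·5 + (11/64)·6 + (13/64)·7 + (15/64)·8 = 93/16
Expected profit = 93/16 − 10 = -67/16

-67/16 dollars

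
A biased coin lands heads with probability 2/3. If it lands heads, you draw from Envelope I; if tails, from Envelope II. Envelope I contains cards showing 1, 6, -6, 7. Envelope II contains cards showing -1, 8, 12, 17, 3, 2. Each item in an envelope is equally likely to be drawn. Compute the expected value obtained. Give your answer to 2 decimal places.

E[X | Envelope I] = (1 + 6 − 6 + 7)/4 = 2
E[X | Envelope II] = (-1 + 8 + 12 + 17 + 3 + 2)/6 = 41/6
E[X] = (2/3)·2 + (1/3)·41/6 = 65/18 ≈ 3.61

3.61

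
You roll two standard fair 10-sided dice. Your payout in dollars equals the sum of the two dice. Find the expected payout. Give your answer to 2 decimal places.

Distribution of the sum of the two dice: 2 w.p. 1/100, 3 w.p. 1/50, 4 w.p. 3/100, 5 w.p. 1/25, 6 w.p. 1/20, 7 w.p. 3/50, …
E[payout] = (1/100)·2 + (1/50)·3 + (3/100)·4 + (1/25)·5 + (1/20)·6 + (3/50)·7 + (7/100)·8 + (2/25)·9 + (9/100)·10 + (1/10)·11 + (9/100)·12 + (2/25)·13 + (7/100)·14 + (3/50)·15 + (1/20)·16 + (1/25)·17 + (3/100)·18 + (1/50)·19 + (1/100)·20 = 11
≈ $11.00

$11.00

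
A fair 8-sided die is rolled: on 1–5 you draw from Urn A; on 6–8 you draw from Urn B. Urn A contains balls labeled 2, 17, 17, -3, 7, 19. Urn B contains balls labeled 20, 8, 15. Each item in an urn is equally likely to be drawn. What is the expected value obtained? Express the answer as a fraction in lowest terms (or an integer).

E[X | Urn A] = (2 + 17 + 17 − 3 + 7 + 19)/6 = 59/6
E[X | Urn B] = (20 + 8 + 15)/3 = 43/3
E[X] = (5/8)·59/6 + (3/8)·43/3 = 553/48

553/48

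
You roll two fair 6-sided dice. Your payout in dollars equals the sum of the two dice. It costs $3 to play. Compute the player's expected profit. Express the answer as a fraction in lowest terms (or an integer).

Distribution of the sum of the two dice: 2 w.p. 1/36, 3 w.p. 1/18, 4 w.p. 1/12, 5 w.p. 1/9, 6 w.p. 5/36, 7 w.p. 1/6, …
E[payout] = (1/36)·2 + (1/18)·3 + (1/12)·4 + (1/9)·5 + (5/36)·6 + (1/6)·7 + (5/36)·8 + (1/9)·9 + (1/12)·10 + (1/18)·11 + (1/36)·12 = 7
Expected profit = 7 − 3 = 4

$4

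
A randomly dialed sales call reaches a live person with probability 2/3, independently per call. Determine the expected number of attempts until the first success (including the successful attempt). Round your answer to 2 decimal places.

1.50

For a geometric distribution, E[trials] = 1/p = 1/(2/3) = 3/2.
≈ 1.50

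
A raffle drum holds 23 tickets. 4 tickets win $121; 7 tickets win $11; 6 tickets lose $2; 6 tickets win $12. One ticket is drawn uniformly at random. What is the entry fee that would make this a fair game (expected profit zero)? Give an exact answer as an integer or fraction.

E[payout] = (4/23)·121 + (7/23)·11 + (6/23)·(-2) + (6/23)·12 = 27
Fair fee = E[payout] = 27

$27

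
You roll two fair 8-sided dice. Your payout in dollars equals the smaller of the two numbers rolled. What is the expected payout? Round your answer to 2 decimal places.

$3.19

Distribution of the smaller of the two numbers rolled: 1 w.p. 15/64, 2 w.p. 13/64, 3 w.p. 11/64, 4 w.p. 9/64, 5 w.p. 7/64, 6 w.p. 5/64, …
E[payout] = (15/64)·1 + (13/64)·2 + (11/64)·3 + (9/64)·4 + (7/64)·5 + (5/64)·6 + (3/64)·7 + (1/64)·8 = 51/16
≈ $3.19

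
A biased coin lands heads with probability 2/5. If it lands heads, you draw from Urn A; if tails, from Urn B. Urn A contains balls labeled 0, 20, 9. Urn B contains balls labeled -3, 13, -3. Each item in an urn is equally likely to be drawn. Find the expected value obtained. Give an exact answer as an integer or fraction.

79/15

E[X | Urn A] = (0 + 20 + 9)/3 = 29/3
E[X | Urn B] = (-3 + 13 − 3)/3 = 7/3
E[X] = (2/5)·29/3 + (3/5)·7/3 = 79/15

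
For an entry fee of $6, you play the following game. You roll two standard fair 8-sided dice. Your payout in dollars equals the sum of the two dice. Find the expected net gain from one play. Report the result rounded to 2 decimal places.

$3.00

Distribution of the sum of the two dice: 2 w.p. 1/64, 3 w.p. 1/32, 4 w.p. 3/64, 5 w.p. 1/16, 6 w.p. 5/64, 7 w.p. 3/32, …
E[payout] = (1/64)·2 + (1/32)·3 + (3/64)·4 + (1/16)·5 + (5/64)·6 + (3/32)·7 + (7/64)·8 + (1/8)·9 + (7/64)·10 + (3/32)·11 + (5/64)·12 + (1/16)·13 + (3/64)·14 + (1/32)·15 + (1/64)·16 = 9
Expected profit = 9 − 6 = 3 ≈ $3.00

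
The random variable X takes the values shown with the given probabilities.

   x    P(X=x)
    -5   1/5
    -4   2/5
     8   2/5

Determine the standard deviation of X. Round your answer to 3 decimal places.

E[X] = 3/5, E[X²] = 37
Var(X) = E[X²] − (E[X])² = 37 − 9/25 = 916/25
SD(X) = √(916/25) ≈ 6.053

6.053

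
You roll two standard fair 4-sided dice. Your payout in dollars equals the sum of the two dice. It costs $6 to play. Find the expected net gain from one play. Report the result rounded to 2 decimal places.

Distribution of the sum of the two dice: 2 w.p. 1/16, 3 w.p. 1/8, 4 w.p. 3/16, 5 w.p. 1/4, 6 w.p. 3/16, 7 w.p. 1/8, …
E[payout] = (1/16)·2 + (1/8)·3 + (3/16)·4 + (1/4)·5 + (3/16)·6 + (1/8)·7 + (1/16)·8 = 5
Expected profit = 5 − 6 = -1 ≈ -$1.00

-$1.00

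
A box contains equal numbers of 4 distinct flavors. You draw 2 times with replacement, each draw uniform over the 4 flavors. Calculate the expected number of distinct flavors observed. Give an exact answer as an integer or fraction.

7/4

Let Xⱼ=1 if type j appears at least once. P(Xⱼ=1) = 1 − ((4−1)/4)^2 = 7/16.
E[#distinct] = 4·7/16 = 7/4.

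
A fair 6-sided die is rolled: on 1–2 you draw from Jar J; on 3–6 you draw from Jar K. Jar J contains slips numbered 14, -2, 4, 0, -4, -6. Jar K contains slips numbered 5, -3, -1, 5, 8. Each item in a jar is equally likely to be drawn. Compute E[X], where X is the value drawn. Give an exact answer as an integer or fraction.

11/5

E[X | Jar J] = (14 − 2 + 4 + 0 − 4 − 6)/6 = 1
E[X | Jar K] = (5 − 3 − 1 + 5 + 8)/5 = 14/5
E[X] = (1/3)·1 + (2/3)·14/5 = 11/5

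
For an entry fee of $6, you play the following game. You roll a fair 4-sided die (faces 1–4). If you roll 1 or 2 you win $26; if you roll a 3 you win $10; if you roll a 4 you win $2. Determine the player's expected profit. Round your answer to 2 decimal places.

E[payout] = (1/4)·2 + (1/4)·10 + (1/2)·26 = 16
Expected profit = 16 − 6 = 10 ≈ $10.00

$10.00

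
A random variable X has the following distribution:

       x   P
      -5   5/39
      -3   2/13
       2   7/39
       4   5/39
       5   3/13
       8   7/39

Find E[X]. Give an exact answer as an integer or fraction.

92/39

E[X] = (5/39)·(-5) + (2/13)·(-3) + (7/39)·2 + (5/39)·4 + (3/13)·5 + (7/39)·8
     = 92/39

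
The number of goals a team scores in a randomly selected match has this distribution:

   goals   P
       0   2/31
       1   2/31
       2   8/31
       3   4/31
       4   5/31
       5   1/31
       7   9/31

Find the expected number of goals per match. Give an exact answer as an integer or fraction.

118/31

E[X] = (2/31)·0 + (2/31)·1 + (8/31)·2 + (4/31)·3 + (5/31)·4 + (1/31)·5 + (9/31)·7
     = 118/31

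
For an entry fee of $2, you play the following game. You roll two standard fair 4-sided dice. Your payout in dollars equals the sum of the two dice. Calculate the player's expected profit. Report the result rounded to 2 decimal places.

$3.00

Distribution of the sum of the two dice: 2 w.p. 1/16, 3 w.p. 1/8, 4 w.p. 3/16, 5 w.p. 1/4, 6 w.p. 3/16, 7 w.p. 1/8, …
E[payout] = (1/16)·2 + (1/8)·3 + (3/16)·4 + (1/4)·5 + (3/16)·6 + (1/8)·7 + (1/16)·8 = 5
Expected profit = 5 − 2 = 3 ≈ $3.00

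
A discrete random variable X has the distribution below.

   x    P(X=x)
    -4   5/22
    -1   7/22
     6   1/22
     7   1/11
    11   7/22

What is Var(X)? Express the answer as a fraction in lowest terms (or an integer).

4649/121

E[X] = (5/22)·(-4) + (7/22)·(-1) + (1/22)·6 + (1/11)·7 + (7/22)·11 = 35/11
E[X²] = (5/22)·16 + (7/22)·1 + (1/22)·36 + (1/11)·49 + (7/22)·121 = 534/11
Var(X) = 534/11 − (35/11)² = 4649/121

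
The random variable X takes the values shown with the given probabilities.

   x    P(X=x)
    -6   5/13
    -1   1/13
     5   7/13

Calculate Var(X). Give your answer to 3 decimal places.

E[X] = (5/13)·(-6) + (1/13)·(-1) + (7/13)·5 = 4/13
E[X²] = (5/13)·36 + (1/13)·1 + (7/13)·25 = 356/13
Var(X) = 356/13 − (4/13)² = 4612/169 ≈ 27.290

27.290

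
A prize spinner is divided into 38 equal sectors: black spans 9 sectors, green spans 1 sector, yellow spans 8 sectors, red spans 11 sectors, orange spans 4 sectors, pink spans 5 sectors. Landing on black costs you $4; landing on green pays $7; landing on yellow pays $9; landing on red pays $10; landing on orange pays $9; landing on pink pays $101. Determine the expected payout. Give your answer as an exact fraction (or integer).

E[payout] = (9/38)·(-4) + (1/38)·7 + (8/38)·9 + (11/38)·10 + (4/38)·9 + (5/38)·101 = 347/19

347/19 dollars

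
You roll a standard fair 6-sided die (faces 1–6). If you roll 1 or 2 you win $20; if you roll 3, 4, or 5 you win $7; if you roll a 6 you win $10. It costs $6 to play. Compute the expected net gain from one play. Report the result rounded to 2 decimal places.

$5.83

E[payout] = (1/2)·7 + (1/6)·10 + (1/3)·20 = 71/6
Expected profit = 71/6 − 6 = 35/6 ≈ $5.83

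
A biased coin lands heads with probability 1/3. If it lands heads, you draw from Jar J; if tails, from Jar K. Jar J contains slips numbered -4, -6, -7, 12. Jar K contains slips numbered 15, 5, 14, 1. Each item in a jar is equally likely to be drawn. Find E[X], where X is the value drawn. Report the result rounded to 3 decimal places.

5.417

E[X | Jar J] = (-4 − 6 − 7 + 12)/4 = -5/4
E[X | Jar K] = (15 + 5 + 14 + 1)/4 = 35/4
E[X] = (1/3)·(-5/4) + (2/3)·35/4 = 65/12 ≈ 5.417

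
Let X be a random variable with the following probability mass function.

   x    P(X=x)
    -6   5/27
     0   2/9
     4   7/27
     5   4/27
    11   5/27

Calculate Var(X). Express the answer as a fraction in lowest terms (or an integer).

21590/729

E[X] = (5/27)·(-6) + (2/9)·0 + (7/27)·4 + (4/27)·5 + (5/27)·11 = 73/27
E[X²] = (5/27)·36 + (2/9)·0 + (7/27)·16 + (4/27)·25 + (5/27)·121 = 997/27
Var(X) = 997/27 − (73/27)² = 21590/729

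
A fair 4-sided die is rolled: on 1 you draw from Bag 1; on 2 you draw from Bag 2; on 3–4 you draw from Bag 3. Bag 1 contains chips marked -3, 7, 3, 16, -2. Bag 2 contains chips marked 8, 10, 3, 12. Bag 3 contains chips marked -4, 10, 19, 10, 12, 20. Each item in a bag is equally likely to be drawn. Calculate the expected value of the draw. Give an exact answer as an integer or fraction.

2087/240

E[X | Bag 1] = (-3 + 7 + 3 + 16 − 2)/5 = 21/5
E[X | Bag 2] = (8 + 10 + 3 + 12)/4 = 33/4
E[X | Bag 3] = (-4 + 10 + 19 + 10 + 12 + 20)/6 = 67/6
E[X] = (1/4)·21/5 + (1/4)·33/4 + (1/2)·67/6 = 2087/240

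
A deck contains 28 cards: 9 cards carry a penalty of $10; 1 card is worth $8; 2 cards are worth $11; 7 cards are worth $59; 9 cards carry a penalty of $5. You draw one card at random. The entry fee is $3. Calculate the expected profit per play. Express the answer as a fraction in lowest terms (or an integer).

E[payout] = (9/28)·(-10) + (1/28)·8 + (2/28)·11 + (7/28)·59 + (9/28)·(-5) = 11
Expected profit = 11 − 3 = 8

$8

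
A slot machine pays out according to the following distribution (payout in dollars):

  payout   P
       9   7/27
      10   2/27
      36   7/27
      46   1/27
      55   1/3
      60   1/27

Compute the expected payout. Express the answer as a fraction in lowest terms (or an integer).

E[X] = (7/27)·9 + (2/27)·10 + (7/27)·36 + (1/27)·46 + (1/3)·55 + (1/27)·60
     = 104/3

104/3 dollars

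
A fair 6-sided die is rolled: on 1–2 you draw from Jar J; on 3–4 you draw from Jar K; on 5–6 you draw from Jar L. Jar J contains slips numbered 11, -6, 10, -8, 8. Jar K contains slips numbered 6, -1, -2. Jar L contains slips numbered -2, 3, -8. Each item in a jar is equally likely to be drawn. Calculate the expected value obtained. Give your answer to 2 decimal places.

0.56

E[X | Jar J] = (11 − 6 + 10 − 8 + 8)/5 = 3
E[X | Jar K] = (6 − 1 − 2)/3 = 1
E[X | Jar L] = (-2 + 3 − 8)/3 = -7/3
E[X] = (1/3)·3 + (1/3)·1 + (1/3)·(-7/3) = 5/9 ≈ 0.56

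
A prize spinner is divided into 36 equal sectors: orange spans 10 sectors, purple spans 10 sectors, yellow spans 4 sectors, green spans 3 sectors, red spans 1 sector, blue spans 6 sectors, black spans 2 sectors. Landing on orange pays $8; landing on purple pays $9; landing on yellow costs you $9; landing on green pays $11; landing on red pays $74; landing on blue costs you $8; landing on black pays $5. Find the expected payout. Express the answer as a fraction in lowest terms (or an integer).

E[payout] = (10/36)·8 + (10/36)·9 + (4/36)·(-9) + (3/36)·11 + (1/36)·74 + (6/36)·(-8) + (2/36)·5 = 203/36

203/36 dollars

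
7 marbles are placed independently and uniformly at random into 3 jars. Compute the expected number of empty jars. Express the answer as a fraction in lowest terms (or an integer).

128/729

Let Xⱼ=1 if jar j is empty. P(Xⱼ=1) = ((3-1)/3)^7 = 128/2187.
By linearity, E[#empty] = 3·128/2187 = 128/729.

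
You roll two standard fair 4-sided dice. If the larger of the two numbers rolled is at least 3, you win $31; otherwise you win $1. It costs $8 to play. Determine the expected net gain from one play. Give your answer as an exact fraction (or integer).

31/2 dollars

E[payout] = (1/4)·1 + (3/4)·31 = 47/2
Expected profit = 47/2 − 8 = 31/2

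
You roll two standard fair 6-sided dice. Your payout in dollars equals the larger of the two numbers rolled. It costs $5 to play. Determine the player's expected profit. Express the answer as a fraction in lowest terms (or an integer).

Distribution of the larger of the two numbers rolled: 1 w.p. 1/36, 2 w.p. 1/12, 3 w.p. 5/36, 4 w.p. 7/36, 5 w.p. 1/4, 6 w.p. 11/36
E[payout] = (1/36)·1 + (1/12)·2 + (5/36)·3 + (7/36)·4 + (1/4)·5 + (11/36)·6 = 161/36
Expected profit = 161/36 − 5 = -19/36

-19/36 dollars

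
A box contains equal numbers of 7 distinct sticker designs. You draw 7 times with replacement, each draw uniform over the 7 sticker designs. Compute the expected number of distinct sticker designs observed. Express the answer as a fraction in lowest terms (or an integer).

543607/117649

Let Xⱼ=1 if type j appears at least once. P(Xⱼ=1) = 1 − ((7−1)/7)^7 = 543607/823543.
E[#distinct] = 7·543607/823543 = 543607/117649.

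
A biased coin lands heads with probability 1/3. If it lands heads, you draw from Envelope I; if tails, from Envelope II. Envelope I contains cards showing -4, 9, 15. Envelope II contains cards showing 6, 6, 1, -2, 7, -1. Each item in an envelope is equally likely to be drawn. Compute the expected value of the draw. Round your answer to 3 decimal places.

E[X | Envelope I] = (-4 + 9 + 15)/3 = 20/3
E[X | Envelope II] = (6 + 6 + 1 − 2 + 7 − 1)/6 = 17/6
E[X] = (1/3)·20/3 + (2/3)·17/6 = 37/9 ≈ 4.111

4.111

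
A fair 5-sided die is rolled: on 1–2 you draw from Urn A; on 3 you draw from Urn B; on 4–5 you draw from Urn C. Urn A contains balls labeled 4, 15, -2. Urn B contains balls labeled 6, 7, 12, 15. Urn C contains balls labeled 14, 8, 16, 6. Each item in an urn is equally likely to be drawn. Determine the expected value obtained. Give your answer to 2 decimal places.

8.67

E[X | Urn A] = (4 + 15 − 2)/3 = 17/3
E[X | Urn B] = (6 + 7 + 12 + 15)/4 = 10
E[X | Urn C] = (14 + 8 + 16 + 6)/4 = 11
E[X] = (2/5)·17/3 + (1/5)·10 + (2/5)·11 = 26/3 ≈ 8.67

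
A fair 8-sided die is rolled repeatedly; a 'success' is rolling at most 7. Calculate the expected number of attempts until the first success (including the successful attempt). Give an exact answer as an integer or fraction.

8/7

For a geometric distribution, E[trials] = 1/p = 1/(7/8) = 8/7.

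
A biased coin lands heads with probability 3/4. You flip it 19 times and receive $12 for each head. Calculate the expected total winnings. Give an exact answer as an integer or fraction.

E[#heads] = 19·3/4 = 57/4 (linearity over flips).
E[winnings] = 12·57/4 = 171.

$171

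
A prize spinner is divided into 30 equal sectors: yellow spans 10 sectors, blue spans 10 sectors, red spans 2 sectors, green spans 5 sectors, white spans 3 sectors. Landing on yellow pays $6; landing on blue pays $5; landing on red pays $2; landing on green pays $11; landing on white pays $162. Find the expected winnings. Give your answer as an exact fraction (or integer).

131/6 dollars

E[payout] = (10/30)·6 + (10/30)·5 + (2/30)·2 + (5/30)·11 + (3/30)·162 = 131/6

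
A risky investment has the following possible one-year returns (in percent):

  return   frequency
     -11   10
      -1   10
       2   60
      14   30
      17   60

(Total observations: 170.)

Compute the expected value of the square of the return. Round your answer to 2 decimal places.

Total = 170, so P(return=-11) = 10/170, etc.
E[X²] = (1/17)·121 + (1/17)·1 + (6/17)·4 + (3/17)·196 + (6/17)·289
     = 2468/17 ≈ 145.18

145.18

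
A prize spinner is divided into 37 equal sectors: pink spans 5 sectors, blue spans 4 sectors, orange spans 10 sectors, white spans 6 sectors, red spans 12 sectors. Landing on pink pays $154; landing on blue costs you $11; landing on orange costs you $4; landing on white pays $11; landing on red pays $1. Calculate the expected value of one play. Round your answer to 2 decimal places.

E[payout] = (5/37)·154 + (4/37)·(-11) + (10/37)·(-4) + (6/37)·11 + (12/37)·1 = 764/37
≈ $20.65

$20.65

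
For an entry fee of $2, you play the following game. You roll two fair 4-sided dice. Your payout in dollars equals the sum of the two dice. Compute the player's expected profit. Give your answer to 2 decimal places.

$3.00

Distribution of the sum of the two dice: 2 w.p. 1/16, 3 w.p. 1/8, 4 w.p. 3/16, 5 w.p. 1/4, 6 w.p. 3/16, 7 w.p. 1/8, …
E[payout] = (1/16)·2 + (1/8)·3 + (3/16)·4 + (1/4)·5 + (3/16)·6 + (1/8)·7 + (1/16)·8 = 5
Expected profit = 5 − 2 = 3 ≈ $3.00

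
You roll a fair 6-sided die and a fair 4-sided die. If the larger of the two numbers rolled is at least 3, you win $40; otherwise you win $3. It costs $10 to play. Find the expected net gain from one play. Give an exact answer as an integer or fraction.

143/6 dollars

E[payout] = (1/6)·3 + (5/6)·40 = 203/6
Expected profit = 203/6 − 10 = 143/6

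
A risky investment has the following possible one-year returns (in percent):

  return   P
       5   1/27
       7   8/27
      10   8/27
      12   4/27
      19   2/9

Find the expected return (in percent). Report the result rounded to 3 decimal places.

11.222

E[X] = (1/27)·5 + (8/27)·7 + (8/27)·10 + (4/27)·12 + (2/9)·19
     = 101/9 ≈ 11.222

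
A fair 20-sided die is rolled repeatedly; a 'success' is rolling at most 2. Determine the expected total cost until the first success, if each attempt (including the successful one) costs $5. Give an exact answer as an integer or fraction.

E[#attempts] = 1/p = 10; E[cost] = 5·10 = 50.

$50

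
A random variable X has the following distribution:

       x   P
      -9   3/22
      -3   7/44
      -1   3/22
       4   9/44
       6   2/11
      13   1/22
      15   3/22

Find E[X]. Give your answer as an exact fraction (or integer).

E[X] = (3/22)·(-9) + (7/44)·(-3) + (3/22)·(-1) + (9/44)·4 + (2/11)·6 + (1/22)·13 + (3/22)·15
     = 119/44

119/44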